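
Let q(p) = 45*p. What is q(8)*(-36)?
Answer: -12960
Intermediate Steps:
q(8)*(-36) = (45*8)*(-36) = 360*(-36) = -12960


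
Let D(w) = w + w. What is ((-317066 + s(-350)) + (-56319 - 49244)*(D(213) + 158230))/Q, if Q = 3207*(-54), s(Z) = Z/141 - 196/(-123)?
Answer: 48411598201426/500571009 ≈ 96713.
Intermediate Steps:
s(Z) = 196/123 + Z/141 (s(Z) = Z*(1/141) - 196*(-1/123) = Z/141 + 196/123 = 196/123 + Z/141)
D(w) = 2*w
Q = -173178
((-317066 + s(-350)) + (-56319 - 49244)*(D(213) + 158230))/Q = ((-317066 + (196/123 + (1/141)*(-350))) + (-56319 - 49244)*(2*213 + 158230))/(-173178) = ((-317066 + (196/123 - 350/141)) - 105563*(426 + 158230))*(-1/173178) = ((-317066 - 5138/5781) - 105563*158656)*(-1/173178) = (-1832963684/5781 - 16748203328)*(-1/173178) = -96823196402852/5781*(-1/173178) = 48411598201426/500571009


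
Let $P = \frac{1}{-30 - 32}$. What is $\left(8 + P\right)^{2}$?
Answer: $\frac{245025}{3844} \approx 63.742$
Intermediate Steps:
$P = - \frac{1}{62}$ ($P = \frac{1}{-62} = - \frac{1}{62} \approx -0.016129$)
$\left(8 + P\right)^{2} = \left(8 - \frac{1}{62}\right)^{2} = \left(\frac{495}{62}\right)^{2} = \frac{245025}{3844}$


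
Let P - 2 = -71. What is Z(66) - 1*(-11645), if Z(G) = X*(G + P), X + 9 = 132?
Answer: 11276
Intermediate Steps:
P = -69 (P = 2 - 71 = -69)
X = 123 (X = -9 + 132 = 123)
Z(G) = -8487 + 123*G (Z(G) = 123*(G - 69) = 123*(-69 + G) = -8487 + 123*G)
Z(66) - 1*(-11645) = (-8487 + 123*66) - 1*(-11645) = (-8487 + 8118) + 11645 = -369 + 11645 = 11276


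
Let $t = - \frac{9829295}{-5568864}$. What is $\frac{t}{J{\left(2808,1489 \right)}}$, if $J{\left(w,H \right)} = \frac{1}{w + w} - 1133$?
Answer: $- \frac{164289645}{105459152098} \approx -0.0015579$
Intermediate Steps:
$t = \frac{1404185}{795552}$ ($t = \left(-9829295\right) \left(- \frac{1}{5568864}\right) = \frac{1404185}{795552} \approx 1.765$)
$J{\left(w,H \right)} = -1133 + \frac{1}{2 w}$ ($J{\left(w,H \right)} = \frac{1}{2 w} - 1133 = -1133 + \frac{1}{2 w}$)
$\frac{t}{J{\left(2808,1489 \right)}} = \frac{1404185}{795552 \left(-1133 + \frac{1}{2 \cdot 2808}\right)} = \frac{1404185}{795552 \left(-1133 + \frac{1}{2} \cdot \frac{1}{2808}\right)} = \frac{1404185}{795552 \left(-1133 + \frac{1}{5616}\right)} = \frac{1404185}{795552 \left(- \frac{6362927}{5616}\right)} = \frac{1404185}{795552} \left(- \frac{5616}{6362927}\right) = - \frac{164289645}{105459152098}$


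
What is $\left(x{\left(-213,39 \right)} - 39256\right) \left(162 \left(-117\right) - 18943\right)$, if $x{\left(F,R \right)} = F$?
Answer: $1495756693$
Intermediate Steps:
$\left(x{\left(-213,39 \right)} - 39256\right) \left(162 \left(-117\right) - 18943\right) = \left(-213 - 39256\right) \left(162 \left(-117\right) - 18943\right) = - 39469 \left(-18954 - 18943\right) = \left(-39469\right) \left(-37897\right) = 1495756693$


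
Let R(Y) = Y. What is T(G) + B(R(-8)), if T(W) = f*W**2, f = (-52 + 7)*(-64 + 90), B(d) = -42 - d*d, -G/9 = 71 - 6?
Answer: -400403356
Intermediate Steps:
G = -585 (G = -9*(71 - 6) = -9*65 = -585)
B(d) = -42 - d**2
f = -1170 (f = -45*26 = -1170)
T(W) = -1170*W**2
T(G) + B(R(-8)) = -1170*(-585)**2 + (-42 - 1*(-8)**2) = -1170*342225 + (-42 - 1*64) = -400403250 + (-42 - 64) = -400403250 - 106 = -400403356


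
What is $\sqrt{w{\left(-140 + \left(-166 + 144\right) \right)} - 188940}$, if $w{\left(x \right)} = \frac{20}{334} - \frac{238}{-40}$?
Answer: $\frac{3 i \sqrt{58546445005}}{1670} \approx 434.67 i$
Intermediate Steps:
$w{\left(x \right)} = \frac{20073}{3340}$ ($w{\left(x \right)} = 20 \cdot \frac{1}{334} - - \frac{119}{20} = \frac{10}{167} + \frac{119}{20} = \frac{20073}{3340}$)
$\sqrt{w{\left(-140 + \left(-166 + 144\right) \right)} - 188940} = \sqrt{\frac{20073}{3340} - 188940} = \sqrt{- \frac{631039527}{3340}} = \frac{3 i \sqrt{58546445005}}{1670}$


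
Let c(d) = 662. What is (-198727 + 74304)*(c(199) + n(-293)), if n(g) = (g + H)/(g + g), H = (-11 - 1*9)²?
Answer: -48254349975/586 ≈ -8.2345e+7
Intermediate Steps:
H = 400 (H = (-11 - 9)² = (-20)² = 400)
n(g) = (400 + g)/(2*g) (n(g) = (g + 400)/(g + g) = (400 + g)/((2*g)) = (400 + g)*(1/(2*g)) = (400 + g)/(2*g))
(-198727 + 74304)*(c(199) + n(-293)) = (-198727 + 74304)*(662 + (½)*(400 - 293)/(-293)) = -124423*(662 + (½)*(-1/293)*107) = -124423*(662 - 107/586) = -124423*387825/586 = -48254349975/586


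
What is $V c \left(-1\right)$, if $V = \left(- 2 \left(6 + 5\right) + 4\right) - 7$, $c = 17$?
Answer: $425$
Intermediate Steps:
$V = -25$ ($V = \left(\left(-2\right) 11 + 4\right) - 7 = \left(-22 + 4\right) - 7 = -18 - 7 = -25$)
$V c \left(-1\right) = \left(-25\right) 17 \left(-1\right) = \left(-425\right) \left(-1\right) = 425$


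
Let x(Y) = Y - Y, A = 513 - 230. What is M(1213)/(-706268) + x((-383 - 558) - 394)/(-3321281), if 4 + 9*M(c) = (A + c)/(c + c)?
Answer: 6/11272409 ≈ 5.3227e-7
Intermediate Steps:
A = 283
M(c) = -4/9 + (283 + c)/(18*c) (M(c) = -4/9 + ((283 + c)/(c + c))/9 = -4/9 + ((283 + c)/((2*c)))/9 = -4/9 + ((283 + c)*(1/(2*c)))/9 = -4/9 + ((283 + c)/(2*c))/9 = -4/9 + (283 + c)/(18*c))
x(Y) = 0
M(1213)/(-706268) + x((-383 - 558) - 394)/(-3321281) = ((1/18)*(283 - 7*1213)/1213)/(-706268) + 0/(-3321281) = ((1/18)*(1/1213)*(283 - 8491))*(-1/706268) + 0*(-1/3321281) = ((1/18)*(1/1213)*(-8208))*(-1/706268) + 0 = -456/1213*(-1/706268) + 0 = 6/11272409 + 0 = 6/11272409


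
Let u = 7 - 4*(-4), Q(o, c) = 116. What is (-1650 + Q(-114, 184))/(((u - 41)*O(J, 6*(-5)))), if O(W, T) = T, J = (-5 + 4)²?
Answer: -767/270 ≈ -2.8407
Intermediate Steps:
J = 1 (J = (-1)² = 1)
u = 23 (u = 7 + 16 = 23)
(-1650 + Q(-114, 184))/(((u - 41)*O(J, 6*(-5)))) = (-1650 + 116)/(((23 - 41)*(6*(-5)))) = -1534/((-18*(-30))) = -1534/540 = -1534*1/540 = -767/270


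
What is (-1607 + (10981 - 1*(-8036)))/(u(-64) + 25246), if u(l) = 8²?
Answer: 1741/2531 ≈ 0.68787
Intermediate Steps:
u(l) = 64
(-1607 + (10981 - 1*(-8036)))/(u(-64) + 25246) = (-1607 + (10981 - 1*(-8036)))/(64 + 25246) = (-1607 + (10981 + 8036))/25310 = (-1607 + 19017)*(1/25310) = 17410*(1/25310) = 1741/2531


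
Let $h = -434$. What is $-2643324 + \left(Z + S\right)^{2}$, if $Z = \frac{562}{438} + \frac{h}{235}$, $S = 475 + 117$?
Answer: $- \frac{6074741914335539}{2648646225} \approx -2.2935 \cdot 10^{6}$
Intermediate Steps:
$S = 592$
$Z = - \frac{29011}{51465}$ ($Z = \frac{562}{438} - \frac{434}{235} = 562 \cdot \frac{1}{438} - \frac{434}{235} = \frac{281}{219} - \frac{434}{235} = - \frac{29011}{51465} \approx -0.5637$)
$-2643324 + \left(Z + S\right)^{2} = -2643324 + \left(- \frac{29011}{51465} + 592\right)^{2} = -2643324 + \left(\frac{30438269}{51465}\right)^{2} = -2643324 + \frac{926488219716361}{2648646225} = - \frac{6074741914335539}{2648646225}$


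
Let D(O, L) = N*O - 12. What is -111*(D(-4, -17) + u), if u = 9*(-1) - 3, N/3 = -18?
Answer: -21312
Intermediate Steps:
N = -54 (N = 3*(-18) = -54)
u = -12 (u = -9 - 3 = -12)
D(O, L) = -12 - 54*O (D(O, L) = -54*O - 12 = -12 - 54*O)
-111*(D(-4, -17) + u) = -111*((-12 - 54*(-4)) - 12) = -111*((-12 + 216) - 12) = -111*(204 - 12) = -111*192 = -21312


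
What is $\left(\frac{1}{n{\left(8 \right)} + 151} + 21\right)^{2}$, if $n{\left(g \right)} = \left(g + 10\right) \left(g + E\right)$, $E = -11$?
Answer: $\frac{4153444}{9409} \approx 441.43$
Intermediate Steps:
$n{\left(g \right)} = \left(-11 + g\right) \left(10 + g\right)$ ($n{\left(g \right)} = \left(g + 10\right) \left(g - 11\right) = \left(10 + g\right) \left(-11 + g\right) = \left(-11 + g\right) \left(10 + g\right)$)
$\left(\frac{1}{n{\left(8 \right)} + 151} + 21\right)^{2} = \left(\frac{1}{\left(-110 + 8^{2} - 8\right) + 151} + 21\right)^{2} = \left(\frac{1}{\left(-110 + 64 - 8\right) + 151} + 21\right)^{2} = \left(\frac{1}{-54 + 151} + 21\right)^{2} = \left(\frac{1}{97} + 21\right)^{2} = \left(\frac{2038}{97}\right)^{2} = \frac{4153444}{9409}$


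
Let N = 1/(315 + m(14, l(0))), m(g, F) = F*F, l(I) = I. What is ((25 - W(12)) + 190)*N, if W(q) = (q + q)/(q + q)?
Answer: 214/315 ≈ 0.67937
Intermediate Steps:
m(g, F) = F²
W(q) = 1 (W(q) = (2*q)/((2*q)) = (2*q)*(1/(2*q)) = 1)
N = 1/315 (N = 1/(315 + 0²) = 1/(315 + 0) = 1/315 ≈ 0.0031746)
((25 - W(12)) + 190)*N = ((25 - 1*1) + 190)*(1/315) = ((25 - 1) + 190)*(1/315) = (24 + 190)*(1/315) = 214*(1/315) = 214/315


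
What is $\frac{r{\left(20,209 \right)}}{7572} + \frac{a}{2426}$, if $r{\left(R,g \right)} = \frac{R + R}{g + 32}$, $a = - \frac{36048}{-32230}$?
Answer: $\frac{4306866506}{8917821336435} \approx 0.00048295$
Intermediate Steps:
$a = \frac{18024}{16115}$ ($a = \left(-36048\right) \left(- \frac{1}{32230}\right) = \frac{18024}{16115} \approx 1.1185$)
$r{\left(R,g \right)} = \frac{2 R}{32 + g}$
$\frac{r{\left(20,209 \right)}}{7572} + \frac{a}{2426} = \frac{2 \cdot 20 \frac{1}{32 + 209}}{7572} + \frac{18024}{16115 \cdot 2426} = 2 \cdot 20 \cdot \frac{1}{241} \cdot \frac{1}{7572} + \frac{18024}{16115} \cdot \frac{1}{2426} = 2 \cdot 20 \cdot \frac{1}{241} \cdot \frac{1}{7572} + \frac{9012}{19547495} = \frac{40}{241} \cdot \frac{1}{7572} + \frac{9012}{19547495} = \frac{10}{456213} + \frac{9012}{19547495} = \frac{4306866506}{8917821336435}$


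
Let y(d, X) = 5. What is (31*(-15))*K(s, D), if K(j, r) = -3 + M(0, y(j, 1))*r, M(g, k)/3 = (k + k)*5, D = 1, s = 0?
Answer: -68355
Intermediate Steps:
M(g, k) = 30*k (M(g, k) = 3*((k + k)*5) = 3*((2*k)*5) = 3*(10*k) = 30*k)
K(j, r) = -3 + 150*r (K(j, r) = -3 + (30*5)*r = -3 + 150*r)
(31*(-15))*K(s, D) = (31*(-15))*(-3 + 150*1) = -465*(-3 + 150) = -465*147 = -68355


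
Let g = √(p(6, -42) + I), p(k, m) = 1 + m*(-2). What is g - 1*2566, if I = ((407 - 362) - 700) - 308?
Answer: -2566 + I*√878 ≈ -2566.0 + 29.631*I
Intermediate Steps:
p(k, m) = 1 - 2*m
I = -963 (I = (45 - 700) - 308 = -655 - 308 = -963)
g = I*√878 (g = √((1 - 2*(-42)) - 963) = √((1 + 84) - 963) = √(85 - 963) = √(-878) = I*√878 ≈ 29.631*I)
g - 1*2566 = I*√878 - 1*2566 = I*√878 - 2566 = -2566 + I*√878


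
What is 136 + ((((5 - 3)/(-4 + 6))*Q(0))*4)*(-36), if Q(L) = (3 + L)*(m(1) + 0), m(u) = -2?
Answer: 1000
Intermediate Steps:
Q(L) = -6 - 2*L (Q(L) = (3 + L)*(-2 + 0) = (3 + L)*(-2) = -6 - 2*L)
136 + ((((5 - 3)/(-4 + 6))*Q(0))*4)*(-36) = 136 + ((((5 - 3)/(-4 + 6))*(-6 - 2*0))*4)*(-36) = 136 + (((2/2)*(-6 + 0))*4)*(-36) = 136 + (((2*(1/2))*(-6))*4)*(-36) = 136 + ((1*(-6))*4)*(-36) = 136 - 6*4*(-36) = 136 - 24*(-36) = 136 + 864 = 1000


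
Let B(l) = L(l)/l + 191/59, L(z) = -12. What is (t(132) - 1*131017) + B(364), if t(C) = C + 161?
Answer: -701839952/5369 ≈ -1.3072e+5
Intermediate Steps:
t(C) = 161 + C
B(l) = 191/59 - 12/l (B(l) = -12/l + 191/59 = 191/59 - 12/l)
(t(132) - 1*131017) + B(364) = ((161 + 132) - 1*131017) + (191/59 - 12/364) = (293 - 131017) + (191/59 - 12*1/364) = -130724 + (191/59 - 3/91) = -130724 + 17204/5369 = -701839952/5369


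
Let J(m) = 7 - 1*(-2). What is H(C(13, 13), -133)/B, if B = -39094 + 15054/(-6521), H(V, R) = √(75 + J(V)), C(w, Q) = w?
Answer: -6521*√21/127473514 ≈ -0.00023443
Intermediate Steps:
J(m) = 9 (J(m) = 7 + 2 = 9)
H(V, R) = 2*√21 (H(V, R) = √(75 + 9) = √84 = 2*√21)
B = -254947028/6521 (B = -39094 + 15054*(-1/6521) = -39094 - 15054/6521 = -254947028/6521 ≈ -39096.)
H(C(13, 13), -133)/B = (2*√21)/(-254947028/6521) = (2*√21)*(-6521/254947028) = -6521*√21/127473514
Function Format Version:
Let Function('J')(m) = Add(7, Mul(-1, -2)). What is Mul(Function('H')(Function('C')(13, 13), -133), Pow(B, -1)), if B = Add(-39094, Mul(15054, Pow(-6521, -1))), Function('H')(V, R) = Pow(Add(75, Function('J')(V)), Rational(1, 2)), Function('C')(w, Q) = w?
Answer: Mul(Rational(-6521, 127473514), Pow(21, Rational(1, 2))) ≈ -0.00023443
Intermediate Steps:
Function('J')(m) = 9 (Function('J')(m) = Add(7, 2) = 9)
Function('H')(V, R) = Mul(2, Pow(21, Rational(1, 2))) (Function('H')(V, R) = Pow(Add(75, 9), Rational(1, 2)) = Pow(84, Rational(1, 2)) = Mul(2, Pow(21, Rational(1, 2))))
B = Rational(-254947028, 6521) (B = Add(-39094, Mul(15054, Rational(-1, 6521))) = Add(-39094, Rational(-15054, 6521)) = Rational(-254947028, 6521) ≈ -39096.)
Mul(Function('H')(Function('C')(13, 13), -133), Pow(B, -1)) = Mul(Mul(2, Pow(21, Rational(1, 2))), Pow(Rational(-254947028, 6521), -1)) = Mul(Mul(2, Pow(21, Rational(1, 2))), Rational(-6521, 254947028)) = Mul(Rational(-6521, 127473514), Pow(21, Rational(1, 2)))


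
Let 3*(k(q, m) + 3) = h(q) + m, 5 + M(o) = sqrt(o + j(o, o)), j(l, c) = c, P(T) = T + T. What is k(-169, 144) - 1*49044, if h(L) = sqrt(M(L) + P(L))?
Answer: -48999 + sqrt(-343 + 13*I*sqrt(2))/3 ≈ -48999.0 + 6.1756*I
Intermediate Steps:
P(T) = 2*T
M(o) = -5 + sqrt(2)*sqrt(o) (M(o) = -5 + sqrt(o + o) = -5 + sqrt(2*o) = -5 + sqrt(2)*sqrt(o))
h(L) = sqrt(-5 + 2*L + sqrt(2)*sqrt(L)) (h(L) = sqrt((-5 + sqrt(2)*sqrt(L)) + 2*L) = sqrt(-5 + 2*L + sqrt(2)*sqrt(L)))
k(q, m) = -3 + m/3 + sqrt(-5 + 2*q + sqrt(2)*sqrt(q))/3 (k(q, m) = -3 + (sqrt(-5 + 2*q + sqrt(2)*sqrt(q)) + m)/3 = -3 + (m + sqrt(-5 + 2*q + sqrt(2)*sqrt(q)))/3 = -3 + (m/3 + sqrt(-5 + 2*q + sqrt(2)*sqrt(q))/3) = -3 + m/3 + sqrt(-5 + 2*q + sqrt(2)*sqrt(q))/3)
k(-169, 144) - 1*49044 = (-3 + (1/3)*144 + sqrt(-5 + 2*(-169) + sqrt(2)*sqrt(-169))/3) - 1*49044 = (-3 + 48 + sqrt(-5 - 338 + sqrt(2)*(13*I))/3) - 49044 = (-3 + 48 + sqrt(-5 - 338 + 13*I*sqrt(2))/3) - 49044 = (-3 + 48 + sqrt(-343 + 13*I*sqrt(2))/3) - 49044 = (45 + sqrt(-343 + 13*I*sqrt(2))/3) - 49044 = -48999 + sqrt(-343 + 13*I*sqrt(2))/3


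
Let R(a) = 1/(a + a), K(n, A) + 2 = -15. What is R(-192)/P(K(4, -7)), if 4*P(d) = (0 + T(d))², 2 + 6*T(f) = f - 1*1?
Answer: -3/3200 ≈ -0.00093750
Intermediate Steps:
T(f) = -½ + f/6 (T(f) = -⅓ + (f - 1*1)/6 = -⅓ + (f - 1)/6 = -⅓ + (-1 + f)/6 = -⅓ + (-⅙ + f/6) = -½ + f/6)
K(n, A) = -17 (K(n, A) = -2 - 15 = -17)
R(a) = 1/(2*a)
P(d) = (-½ + d/6)²/4 (P(d) = (0 + (-½ + d/6))²/4 = (-½ + d/6)²/4)
R(-192)/P(K(4, -7)) = ((½)/(-192))/(((-3 - 17)²/144)) = ((½)*(-1/192))/(((1/144)*(-20)²)) = -1/(384*((1/144)*400)) = -1/(384*25/9) = -1/384*9/25 = -3/3200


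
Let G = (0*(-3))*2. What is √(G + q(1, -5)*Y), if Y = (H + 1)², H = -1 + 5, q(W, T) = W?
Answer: 5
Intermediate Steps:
H = 4
G = 0 (G = 0*2 = 0)
Y = 25 (Y = (4 + 1)² = 5² = 25)
√(G + q(1, -5)*Y) = √(0 + 1*25) = √(0 + 25) = √25 = 5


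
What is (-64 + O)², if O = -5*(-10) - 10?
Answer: 576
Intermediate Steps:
O = 40 (O = 50 - 10 = 40)
(-64 + O)² = (-64 + 40)² = (-24)² = 576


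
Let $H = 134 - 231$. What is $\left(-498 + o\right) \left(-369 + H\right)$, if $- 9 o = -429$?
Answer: $\frac{629566}{3} \approx 2.0986 \cdot 10^{5}$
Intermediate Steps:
$o = \frac{143}{3}$ ($o = \left(- \frac{1}{9}\right) \left(-429\right) = \frac{143}{3} \approx 47.667$)
$H = -97$ ($H = 134 - 231 = -97$)
$\left(-498 + o\right) \left(-369 + H\right) = \left(-498 + \frac{143}{3}\right) \left(-369 - 97\right) = \left(- \frac{1351}{3}\right) \left(-466\right) = \frac{629566}{3}$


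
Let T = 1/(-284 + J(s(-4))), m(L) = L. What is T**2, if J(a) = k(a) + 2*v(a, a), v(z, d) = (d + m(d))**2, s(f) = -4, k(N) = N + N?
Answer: 1/26896 ≈ 3.7180e-5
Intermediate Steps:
k(N) = 2*N
v(z, d) = 4*d**2 (v(z, d) = (d + d)**2 = (2*d)**2 = 4*d**2)
J(a) = 2*a + 8*a**2 (J(a) = 2*a + 2*(4*a**2) = 2*a + 8*a**2)
T = -1/164 (T = 1/(-284 + 2*(-4)*(1 + 4*(-4))) = 1/(-284 + 2*(-4)*(1 - 16)) = 1/(-284 + 2*(-4)*(-15)) = 1/(-284 + 120) = 1/(-164) = -1/164 ≈ -0.0060976)
T**2 = (-1/164)**2 = 1/26896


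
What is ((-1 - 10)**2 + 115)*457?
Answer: 107852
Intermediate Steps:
((-1 - 10)**2 + 115)*457 = ((-11)**2 + 115)*457 = (121 + 115)*457 = 236*457 = 107852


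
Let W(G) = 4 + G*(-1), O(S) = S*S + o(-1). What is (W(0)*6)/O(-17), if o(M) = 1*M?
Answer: 1/12 ≈ 0.083333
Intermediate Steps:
o(M) = M
O(S) = -1 + S**2 (O(S) = S*S - 1 = S**2 - 1 = -1 + S**2)
W(G) = 4 - G
(W(0)*6)/O(-17) = ((4 - 1*0)*6)/(-1 + (-17)**2) = ((4 + 0)*6)/(-1 + 289) = (4*6)/288 = 24*(1/288) = 1/12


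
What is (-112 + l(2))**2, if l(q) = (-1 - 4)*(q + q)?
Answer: 17424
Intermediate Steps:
l(q) = -10*q
(-112 + l(2))**2 = (-112 - 10*2)**2 = (-112 - 20)**2 = (-132)**2 = 17424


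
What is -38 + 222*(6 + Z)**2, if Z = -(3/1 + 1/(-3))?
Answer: 7286/3 ≈ 2428.7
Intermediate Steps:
Z = -8/3 (Z = -(3*1 + 1*(-1/3)) = -(3 - 1/3) = -1*8/3 = -8/3 ≈ -2.6667)
-38 + 222*(6 + Z)**2 = -38 + 222*(6 - 8/3)**2 = -38 + 222*(10/3)**2 = -38 + 222*(100/9) = -38 + 7400/3 = 7286/3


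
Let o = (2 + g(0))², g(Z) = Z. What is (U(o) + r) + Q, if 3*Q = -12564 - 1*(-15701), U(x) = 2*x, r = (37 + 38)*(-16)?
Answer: -439/3 ≈ -146.33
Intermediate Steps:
o = 4 (o = (2 + 0)² = 2² = 4)
r = -1200 (r = 75*(-16) = -1200)
Q = 3137/3 (Q = (-12564 - 1*(-15701))/3 = (-12564 + 15701)/3 = (⅓)*3137 = 3137/3 ≈ 1045.7)
(U(o) + r) + Q = (2*4 - 1200) + 3137/3 = (8 - 1200) + 3137/3 = -1192 + 3137/3 = -439/3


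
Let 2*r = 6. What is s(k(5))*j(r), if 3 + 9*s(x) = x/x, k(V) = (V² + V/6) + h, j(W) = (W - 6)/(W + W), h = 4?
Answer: ⅑ ≈ 0.11111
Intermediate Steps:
r = 3 (r = (½)*6 = 3)
j(W) = (-6 + W)/(2*W) (j(W) = (-6 + W)/((2*W)) = (-6 + W)*(1/(2*W)) = (-6 + W)/(2*W))
k(V) = 4 + V² + V/6 (k(V) = (V² + V/6) + 4 = 4 + V² + V/6)
s(x) = -2/9 (s(x) = -⅓ + (x/x)/9 = -⅓ + (⅑)*1 = -⅓ + ⅑ = -2/9)
s(k(5))*j(r) = -(-6 + 3)/(9*3) = -(-3)/(9*3) = -2/9*(-½) = ⅑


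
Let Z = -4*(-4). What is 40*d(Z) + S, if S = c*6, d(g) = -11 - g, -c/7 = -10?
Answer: -660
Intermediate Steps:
c = 70 (c = -7*(-10) = 70)
Z = 16
S = 420 (S = 70*6 = 420)
40*d(Z) + S = 40*(-11 - 1*16) + 420 = 40*(-11 - 16) + 420 = 40*(-27) + 420 = -1080 + 420 = -660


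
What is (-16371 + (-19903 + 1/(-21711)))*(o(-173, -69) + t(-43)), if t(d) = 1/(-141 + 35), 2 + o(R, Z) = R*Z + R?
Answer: -981888036542365/2301366 ≈ -4.2665e+8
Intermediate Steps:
o(R, Z) = -2 + R + R*Z (o(R, Z) = -2 + (R*Z + R) = -2 + (R + R*Z) = -2 + R + R*Z)
t(d) = -1/106 (t(d) = 1/(-106) = -1/106)
(-16371 + (-19903 + 1/(-21711)))*(o(-173, -69) + t(-43)) = (-16371 + (-19903 + 1/(-21711)))*((-2 - 173 - 173*(-69)) - 1/106) = (-16371 + (-19903 - 1/21711))*((-2 - 173 + 11937) - 1/106) = (-16371 - 432114034/21711)*(11762 - 1/106) = -787544815/21711*1246771/106 = -981888036542365/2301366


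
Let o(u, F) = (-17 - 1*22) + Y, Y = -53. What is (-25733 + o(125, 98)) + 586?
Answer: -25239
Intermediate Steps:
o(u, F) = -92 (o(u, F) = (-17 - 1*22) - 53 = (-17 - 22) - 53 = -39 - 53 = -92)
(-25733 + o(125, 98)) + 586 = (-25733 - 92) + 586 = -25825 + 586 = -25239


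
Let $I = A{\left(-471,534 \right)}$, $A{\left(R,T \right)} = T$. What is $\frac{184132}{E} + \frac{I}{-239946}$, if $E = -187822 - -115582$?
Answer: $- \frac{37602307}{14739540} \approx -2.5511$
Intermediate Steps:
$I = 534$
$E = -72240$ ($E = -187822 + 115582 = -72240$)
$\frac{184132}{E} + \frac{I}{-239946} = \frac{184132}{-72240} + \frac{534}{-239946} = 184132 \left(- \frac{1}{72240}\right) + 534 \left(- \frac{1}{239946}\right) = - \frac{46033}{18060} - \frac{89}{39991} = - \frac{37602307}{14739540}$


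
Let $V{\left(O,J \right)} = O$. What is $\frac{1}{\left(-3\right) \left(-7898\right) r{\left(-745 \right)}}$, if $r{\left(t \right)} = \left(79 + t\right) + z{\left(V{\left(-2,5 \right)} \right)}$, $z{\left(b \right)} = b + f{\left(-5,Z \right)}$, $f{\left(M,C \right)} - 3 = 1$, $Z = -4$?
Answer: $- \frac{1}{15732816} \approx -6.3561 \cdot 10^{-8}$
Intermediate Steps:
$f{\left(M,C \right)} = 4$ ($f{\left(M,C \right)} = 3 + 1 = 4$)
$z{\left(b \right)} = 4 + b$ ($z{\left(b \right)} = b + 4 = 4 + b$)
$r{\left(t \right)} = 81 + t$ ($r{\left(t \right)} = \left(79 + t\right) + \left(4 - 2\right) = \left(79 + t\right) + 2 = 81 + t$)
$\frac{1}{\left(-3\right) \left(-7898\right) r{\left(-745 \right)}} = \frac{1}{\left(-3\right) \left(-7898\right) \left(81 - 745\right)} = \frac{1}{23694 \left(-664\right)} = \frac{1}{23694} \left(- \frac{1}{664}\right) = - \frac{1}{15732816}$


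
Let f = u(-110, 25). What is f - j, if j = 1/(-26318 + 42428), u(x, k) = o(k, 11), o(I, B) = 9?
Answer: 144989/16110 ≈ 8.9999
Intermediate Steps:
u(x, k) = 9
f = 9
j = 1/16110 ≈ 6.2073e-5
f - j = 9 - 1*1/16110 = 9 - 1/16110 = 144989/16110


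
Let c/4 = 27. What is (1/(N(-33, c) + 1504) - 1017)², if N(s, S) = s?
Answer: 2238033952036/2163841 ≈ 1.0343e+6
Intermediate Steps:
c = 108 (c = 4*27 = 108)
(1/(N(-33, c) + 1504) - 1017)² = (1/(-33 + 1504) - 1017)² = (1/1471 - 1017)² = (-1496006/1471)² = 2238033952036/2163841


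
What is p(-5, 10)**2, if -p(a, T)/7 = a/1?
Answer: 1225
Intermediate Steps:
p(a, T) = -7*a (p(a, T) = -7*a/1 = -7*a)
p(-5, 10)**2 = (-7*(-5))**2 = 35**2 = 1225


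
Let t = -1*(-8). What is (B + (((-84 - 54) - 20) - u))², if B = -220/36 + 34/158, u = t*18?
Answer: 47923339396/505521 ≈ 94800.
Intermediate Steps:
t = 8
u = 144 (u = 8*18 = 144)
B = -4192/711 (B = -220*1/36 + 34*(1/158) = -55/9 + 17/79 = -4192/711 ≈ -5.8959)
(B + (((-84 - 54) - 20) - u))² = (-4192/711 + (((-84 - 54) - 20) - 1*144))² = (-4192/711 + ((-138 - 20) - 144))² = (-4192/711 + (-158 - 144))² = (-4192/711 - 302)² = (-218914/711)² = 47923339396/505521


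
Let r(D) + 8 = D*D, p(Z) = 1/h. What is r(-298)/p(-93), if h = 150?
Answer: 13319400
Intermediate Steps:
p(Z) = 1/150
r(D) = -8 + D**2 (r(D) = -8 + D*D = -8 + D**2)
r(-298)/p(-93) = (-8 + (-298)**2)/(1/150) = (-8 + 88804)*150 = 88796*150 = 13319400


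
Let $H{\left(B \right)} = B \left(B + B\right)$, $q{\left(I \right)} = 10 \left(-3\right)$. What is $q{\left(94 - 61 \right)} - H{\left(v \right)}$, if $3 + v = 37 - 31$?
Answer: $-48$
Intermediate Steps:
$q{\left(I \right)} = -30$
$v = 3$ ($v = -3 + \left(37 - 31\right) = -3 + 6 = 3$)
$H{\left(B \right)} = 2 B^{2}$ ($H{\left(B \right)} = B 2 B = 2 B^{2}$)
$q{\left(94 - 61 \right)} - H{\left(v \right)} = -30 - 2 \cdot 3^{2} = -30 - 2 \cdot 9 = -30 - 18 = -48$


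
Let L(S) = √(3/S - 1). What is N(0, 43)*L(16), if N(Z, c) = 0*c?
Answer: 0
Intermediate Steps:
N(Z, c) = 0
L(S) = √(-1 + 3/S)
N(0, 43)*L(16) = 0*√((3 - 1*16)/16) = 0*√((3 - 16)/16) = 0*√((1/16)*(-13)) = 0*√(-13/16) = 0*(I*√13/4) = 0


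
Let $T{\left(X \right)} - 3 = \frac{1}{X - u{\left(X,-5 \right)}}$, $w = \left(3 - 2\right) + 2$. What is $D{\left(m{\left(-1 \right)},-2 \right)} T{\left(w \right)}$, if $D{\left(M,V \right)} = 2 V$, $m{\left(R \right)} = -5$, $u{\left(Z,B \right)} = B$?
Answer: $- \frac{25}{2} \approx -12.5$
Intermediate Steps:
$w = 3$ ($w = 1 + 2 = 3$)
$T{\left(X \right)} = 3 + \frac{1}{5 + X}$ ($T{\left(X \right)} = 3 + \frac{1}{X - -5} = 3 + \frac{1}{X + 5} = 3 + \frac{1}{5 + X}$)
$D{\left(m{\left(-1 \right)},-2 \right)} T{\left(w \right)} = 2 \left(-2\right) \frac{16 + 3 \cdot 3}{5 + 3} = - 4 \frac{16 + 9}{8} = - 4 \cdot \frac{1}{8} \cdot 25 = \left(-4\right) \frac{25}{8} = - \frac{25}{2}$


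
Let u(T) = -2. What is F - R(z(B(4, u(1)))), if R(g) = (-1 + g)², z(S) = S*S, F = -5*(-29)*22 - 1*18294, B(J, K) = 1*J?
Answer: -15329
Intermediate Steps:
B(J, K) = J
F = -15104 (F = 145*22 - 18294 = 3190 - 18294 = -15104)
z(S) = S²
F - R(z(B(4, u(1)))) = -15104 - (-1 + 4²)² = -15104 - (-1 + 16)² = -15104 - 1*15² = -15104 - 1*225 = -15104 - 225 = -15329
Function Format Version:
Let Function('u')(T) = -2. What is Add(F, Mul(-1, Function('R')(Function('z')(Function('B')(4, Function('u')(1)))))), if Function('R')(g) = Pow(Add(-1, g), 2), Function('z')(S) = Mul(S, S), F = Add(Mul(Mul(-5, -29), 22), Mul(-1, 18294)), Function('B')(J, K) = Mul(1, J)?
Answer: -15329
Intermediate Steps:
Function('B')(J, K) = J
F = -15104 (F = Add(Mul(145, 22), -18294) = Add(3190, -18294) = -15104)
Function('z')(S) = Pow(S, 2)
Add(F, Mul(-1, Function('R')(Function('z')(Function('B')(4, Function('u')(1)))))) = Add(-15104, Mul(-1, Pow(Add(-1, Pow(4, 2)), 2))) = Add(-15104, Mul(-1, Pow(Add(-1, 16), 2))) = Add(-15104, Mul(-1, Pow(15, 2))) = Add(-15104, Mul(-1, 225)) = Add(-15104, -225) = -15329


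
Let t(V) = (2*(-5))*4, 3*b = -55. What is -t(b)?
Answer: 40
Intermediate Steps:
b = -55/3 (b = (⅓)*(-55) = -55/3 ≈ -18.333)
t(V) = -40 (t(V) = -10*4 = -40)
-t(b) = -1*(-40) = 40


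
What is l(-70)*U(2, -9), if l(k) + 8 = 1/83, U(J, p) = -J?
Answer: 1326/83 ≈ 15.976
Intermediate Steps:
l(k) = -663/83 (l(k) = -8 + 1/83 = -663/83)
l(-70)*U(2, -9) = -(-663)*2/83 = -663/83*(-2) = 1326/83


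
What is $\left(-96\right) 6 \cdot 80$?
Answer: $-46080$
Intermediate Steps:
$\left(-96\right) 6 \cdot 80 = \left(-576\right) 80 = -46080$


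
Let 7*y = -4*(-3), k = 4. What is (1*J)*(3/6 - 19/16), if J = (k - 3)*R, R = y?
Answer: -33/28 ≈ -1.1786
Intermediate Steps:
y = 12/7 (y = (-4*(-3))/7 = (⅐)*12 = 12/7 ≈ 1.7143)
R = 12/7 ≈ 1.7143
J = 12/7 (J = (4 - 3)*(12/7) = 1*(12/7) = 12/7 ≈ 1.7143)
(1*J)*(3/6 - 19/16) = (1*(12/7))*(3/6 - 19/16) = 12*(3*(⅙) - 19*1/16)/7 = 12*(½ - 19/16)/7 = (12/7)*(-11/16) = -33/28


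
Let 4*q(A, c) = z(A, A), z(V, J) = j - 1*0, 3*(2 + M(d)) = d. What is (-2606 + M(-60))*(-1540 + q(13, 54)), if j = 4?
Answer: 4044492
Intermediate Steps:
M(d) = -2 + d/3
z(V, J) = 4 (z(V, J) = 4 - 1*0 = 4 + 0 = 4)
q(A, c) = 1 (q(A, c) = (1/4)*4 = 1)
(-2606 + M(-60))*(-1540 + q(13, 54)) = (-2606 + (-2 + (1/3)*(-60)))*(-1540 + 1) = (-2606 + (-2 - 20))*(-1539) = (-2606 - 22)*(-1539) = -2628*(-1539) = 4044492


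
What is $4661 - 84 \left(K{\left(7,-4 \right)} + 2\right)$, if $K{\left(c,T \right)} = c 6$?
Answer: $965$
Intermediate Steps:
$K{\left(c,T \right)} = 6 c$
$4661 - 84 \left(K{\left(7,-4 \right)} + 2\right) = 4661 - 84 \left(6 \cdot 7 + 2\right) = 4661 - 84 \left(42 + 2\right) = 4661 - 84 \cdot 44 = 4661 - 3696 = 965$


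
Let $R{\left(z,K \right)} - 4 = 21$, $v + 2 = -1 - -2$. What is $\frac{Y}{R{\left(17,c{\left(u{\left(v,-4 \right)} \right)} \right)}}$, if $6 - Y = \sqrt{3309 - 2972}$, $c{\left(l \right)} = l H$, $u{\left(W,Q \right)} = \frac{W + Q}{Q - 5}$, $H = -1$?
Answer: $\frac{6}{25} - \frac{\sqrt{337}}{25} \approx -0.4943$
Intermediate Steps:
$v = -1$ ($v = -2 - -1 = -2 + \left(-1 + 2\right) = -2 + 1 = -1$)
$u{\left(W,Q \right)} = \frac{Q + W}{-5 + Q}$
$c{\left(l \right)} = - l$ ($c{\left(l \right)} = l \left(-1\right) = - l$)
$R{\left(z,K \right)} = 25$ ($R{\left(z,K \right)} = 4 + 21 = 25$)
$Y = 6 - \sqrt{337}$ ($Y = 6 - \sqrt{3309 - 2972} = 6 - \sqrt{337} \approx -12.358$)
$\frac{Y}{R{\left(17,c{\left(u{\left(v,-4 \right)} \right)} \right)}} = \frac{6 - \sqrt{337}}{25} = \left(6 - \sqrt{337}\right) \frac{1}{25} = \frac{6}{25} - \frac{\sqrt{337}}{25}$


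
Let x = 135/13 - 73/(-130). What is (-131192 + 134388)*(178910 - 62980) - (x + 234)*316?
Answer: 24078267006/65 ≈ 3.7044e+8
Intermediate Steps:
x = 1423/130 (x = 135*(1/13) - 73*(-1/130) = 135/13 + 73/130 = 1423/130 ≈ 10.946)
(-131192 + 134388)*(178910 - 62980) - (x + 234)*316 = (-131192 + 134388)*(178910 - 62980) - (1423/130 + 234)*316 = 3196*115930 - 31843*316/130 = 370512280 - 1*5031194/65 = 370512280 - 5031194/65 = 24078267006/65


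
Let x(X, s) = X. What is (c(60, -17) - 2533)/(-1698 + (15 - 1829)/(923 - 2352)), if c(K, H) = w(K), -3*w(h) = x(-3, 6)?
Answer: 904557/606157 ≈ 1.4923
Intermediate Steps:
w(h) = 1 (w(h) = -1/3*(-3) = 1)
c(K, H) = 1
(c(60, -17) - 2533)/(-1698 + (15 - 1829)/(923 - 2352)) = (1 - 2533)/(-1698 + (15 - 1829)/(923 - 2352)) = -2532/(-1698 - 1814/(-1429)) = -2532/(-1698 - 1814*(-1/1429)) = -2532/(-1698 + 1814/1429) = -2532/(-2424628/1429) = -2532*(-1429/2424628) = 904557/606157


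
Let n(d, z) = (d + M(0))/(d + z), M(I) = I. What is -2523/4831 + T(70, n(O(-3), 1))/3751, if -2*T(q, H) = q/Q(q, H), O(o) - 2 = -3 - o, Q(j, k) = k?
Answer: -19434801/36242162 ≈ -0.53625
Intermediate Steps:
O(o) = -1 - o (O(o) = 2 + (-3 - o) = -1 - o)
n(d, z) = d/(d + z) (n(d, z) = (d + 0)/(d + z) = d/(d + z))
T(q, H) = -q/(2*H)
-2523/4831 + T(70, n(O(-3), 1))/3751 = -2523/4831 - ½*70/(-1 - 1*(-3))/((-1 - 1*(-3)) + 1)/3751 = -2523*1/4831 - ½*70/(-1 + 3)/((-1 + 3) + 1)*(1/3751) = -2523/4831 - ½*70/2/(2 + 1)*(1/3751) = -2523/4831 - ½*70/2/3*(1/3751) = -2523/4831 - ½*70/2*(⅓)*(1/3751) = -2523/4831 - ½*70/⅔*(1/3751) = -2523/4831 - ½*70*3/2*(1/3751) = -2523/4831 - 105/2*1/3751 = -2523/4831 - 105/7502 = -19434801/36242162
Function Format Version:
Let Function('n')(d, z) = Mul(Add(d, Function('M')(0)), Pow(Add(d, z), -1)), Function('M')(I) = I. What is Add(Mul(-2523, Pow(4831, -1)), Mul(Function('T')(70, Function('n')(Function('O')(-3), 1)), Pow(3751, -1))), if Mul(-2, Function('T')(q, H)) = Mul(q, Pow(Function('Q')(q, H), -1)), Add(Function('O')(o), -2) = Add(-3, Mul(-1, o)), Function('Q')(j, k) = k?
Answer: Rational(-19434801, 36242162) ≈ -0.53625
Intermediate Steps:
Function('O')(o) = Add(-1, Mul(-1, o)) (Function('O')(o) = Add(2, Add(-3, Mul(-1, o))) = Add(-1, Mul(-1, o)))
Function('n')(d, z) = Mul(d, Pow(Add(d, z), -1)) (Function('n')(d, z) = Mul(Add(d, 0), Pow(Add(d, z), -1)) = Mul(d, Pow(Add(d, z), -1)))
Function('T')(q, H) = Mul(Rational(-1, 2), q, Pow(H, -1)) (Function('T')(q, H) = Mul(Rational(-1, 2), Mul(q, Pow(H, -1))) = Mul(Rational(-1, 2), q, Pow(H, -1)))
Add(Mul(-2523, Pow(4831, -1)), Mul(Function('T')(70, Function('n')(Function('O')(-3), 1)), Pow(3751, -1))) = Add(Mul(-2523, Pow(4831, -1)), Mul(Mul(Rational(-1, 2), 70, Pow(Mul(Add(-1, Mul(-1, -3)), Pow(Add(Add(-1, Mul(-1, -3)), 1), -1)), -1)), Pow(3751, -1))) = Add(Mul(-2523, Rational(1, 4831)), Mul(Mul(Rational(-1, 2), 70, Pow(Mul(Add(-1, 3), Pow(Add(Add(-1, 3), 1), -1)), -1)), Rational(1, 3751))) = Add(Rational(-2523, 4831), Mul(Mul(Rational(-1, 2), 70, Pow(Mul(2, Pow(Add(2, 1), -1)), -1)), Rational(1, 3751))) = Add(Rational(-2523, 4831), Mul(Mul(Rational(-1, 2), 70, Pow(Mul(2, Pow(3, -1)), -1)), Rational(1, 3751))) = Add(Rational(-2523, 4831), Mul(Mul(Rational(-1, 2), 70, Pow(Mul(2, Rational(1, 3)), -1)), Rational(1, 3751))) = Add(Rational(-2523, 4831), Mul(Mul(Rational(-1, 2), 70, Pow(Rational(2, 3), -1)), Rational(1, 3751))) = Add(Rational(-2523, 4831), Mul(Mul(Rational(-1, 2), 70, Rational(3, 2)), Rational(1, 3751))) = Add(Rational(-2523, 4831), Mul(Rational(-105, 2), Rational(1, 3751))) = Add(Rational(-2523, 4831), Rational(-105, 7502)) = Rational(-19434801, 36242162)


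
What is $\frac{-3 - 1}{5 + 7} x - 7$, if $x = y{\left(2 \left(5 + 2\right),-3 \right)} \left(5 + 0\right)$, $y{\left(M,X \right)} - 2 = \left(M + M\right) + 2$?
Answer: $- \frac{181}{3} \approx -60.333$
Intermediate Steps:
$y{\left(M,X \right)} = 4 + 2 M$ ($y{\left(M,X \right)} = 2 + \left(\left(M + M\right) + 2\right) = 2 + \left(2 M + 2\right) = 2 + \left(2 + 2 M\right) = 4 + 2 M$)
$x = 160$ ($x = \left(4 + 2 \cdot 2 \left(5 + 2\right)\right) \left(5 + 0\right) = \left(4 + 2 \cdot 2 \cdot 7\right) 5 = \left(4 + 2 \cdot 14\right) 5 = \left(4 + 28\right) 5 = 32 \cdot 5 = 160$)
$\frac{-3 - 1}{5 + 7} x - 7 = \frac{-3 - 1}{5 + 7} \cdot 160 - 7 = - \frac{4}{12} \cdot 160 - 7 = \left(-4\right) \frac{1}{12} \cdot 160 - 7 = \left(- \frac{1}{3}\right) 160 - 7 = - \frac{160}{3} - 7 = - \frac{181}{3}$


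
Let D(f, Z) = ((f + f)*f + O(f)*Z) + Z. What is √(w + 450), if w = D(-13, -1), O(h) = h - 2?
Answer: √802 ≈ 28.320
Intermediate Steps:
O(h) = -2 + h
D(f, Z) = Z + 2*f² + Z*(-2 + f) (D(f, Z) = ((f + f)*f + (-2 + f)*Z) + Z = ((2*f)*f + Z*(-2 + f)) + Z = (2*f² + Z*(-2 + f)) + Z = Z + 2*f² + Z*(-2 + f))
w = 352 (w = -1*(-1) + 2*(-13)² - 1*(-13) = 1 + 2*169 + 13 = 1 + 338 + 13 = 352)
√(w + 450) = √(352 + 450) = √802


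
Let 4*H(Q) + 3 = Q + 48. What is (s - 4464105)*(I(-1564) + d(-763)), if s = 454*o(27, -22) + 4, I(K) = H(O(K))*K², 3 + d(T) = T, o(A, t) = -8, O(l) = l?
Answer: 4150102748068226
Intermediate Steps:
H(Q) = 45/4 + Q/4 (H(Q) = -¾ + (Q + 48)/4 = -¾ + (48 + Q)/4 = -¾ + (12 + Q/4) = 45/4 + Q/4)
d(T) = -3 + T
I(K) = K²*(45/4 + K/4) (I(K) = (45/4 + K/4)*K² = K²*(45/4 + K/4))
s = -3628 (s = 454*(-8) + 4 = -3632 + 4 = -3628)
(s - 4464105)*(I(-1564) + d(-763)) = (-3628 - 4464105)*((¼)*(-1564)²*(45 - 1564) + (-3 - 763)) = -4467733*((¼)*2446096*(-1519) - 766) = -4467733*(-928904956 - 766) = -4467733*(-928905722) = 4150102748068226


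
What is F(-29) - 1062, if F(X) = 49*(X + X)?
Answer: -3904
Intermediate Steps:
F(X) = 98*X (F(X) = 49*(2*X) = 98*X)
F(-29) - 1062 = 98*(-29) - 1062 = -2842 - 1062 = -3904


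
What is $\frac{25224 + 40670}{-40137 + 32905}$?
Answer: $- \frac{32947}{3616} \approx -9.1115$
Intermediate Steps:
$\frac{25224 + 40670}{-40137 + 32905} = \frac{65894}{-7232} = 65894 \left(- \frac{1}{7232}\right) = - \frac{32947}{3616}$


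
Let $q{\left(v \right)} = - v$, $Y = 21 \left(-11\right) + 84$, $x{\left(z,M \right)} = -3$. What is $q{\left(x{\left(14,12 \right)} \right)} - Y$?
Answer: $150$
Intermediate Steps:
$Y = -147$ ($Y = -231 + 84 = -147$)
$q{\left(x{\left(14,12 \right)} \right)} - Y = \left(-1\right) \left(-3\right) - -147 = 3 + 147 = 150$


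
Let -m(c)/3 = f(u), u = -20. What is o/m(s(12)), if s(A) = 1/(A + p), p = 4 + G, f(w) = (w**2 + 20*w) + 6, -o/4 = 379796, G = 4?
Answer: 759592/9 ≈ 84399.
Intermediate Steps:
o = -1519184 (o = -4*379796 = -1519184)
f(w) = 6 + w**2 + 20*w
p = 8 (p = 4 + 4 = 8)
s(A) = 1/(8 + A) (s(A) = 1/(A + 8) = 1/(8 + A))
m(c) = -18 (m(c) = -3*(6 + (-20)**2 + 20*(-20)) = -3*(6 + 400 - 400) = -3*6 = -18)
o/m(s(12)) = -1519184/(-18) = -1519184*(-1/18) = 759592/9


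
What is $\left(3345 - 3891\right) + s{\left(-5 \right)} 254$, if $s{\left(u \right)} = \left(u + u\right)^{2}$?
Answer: $24854$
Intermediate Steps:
$s{\left(u \right)} = 4 u^{2}$ ($s{\left(u \right)} = \left(2 u\right)^{2} = 4 u^{2}$)
$\left(3345 - 3891\right) + s{\left(-5 \right)} 254 = \left(3345 - 3891\right) + 4 \left(-5\right)^{2} \cdot 254 = -546 + 4 \cdot 25 \cdot 254 = -546 + 100 \cdot 254 = -546 + 25400 = 24854$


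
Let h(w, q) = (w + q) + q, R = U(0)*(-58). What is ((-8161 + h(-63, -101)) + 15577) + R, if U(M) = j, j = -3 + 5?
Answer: 7035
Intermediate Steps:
j = 2
U(M) = 2
R = -116 (R = 2*(-58) = -116)
h(w, q) = w + 2*q (h(w, q) = (q + w) + q = w + 2*q)
((-8161 + h(-63, -101)) + 15577) + R = ((-8161 + (-63 + 2*(-101))) + 15577) - 116 = ((-8161 + (-63 - 202)) + 15577) - 116 = ((-8161 - 265) + 15577) - 116 = (-8426 + 15577) - 116 = 7151 - 116 = 7035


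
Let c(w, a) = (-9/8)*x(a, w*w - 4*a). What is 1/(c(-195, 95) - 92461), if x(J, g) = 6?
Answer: -4/369871 ≈ -1.0815e-5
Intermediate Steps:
c(w, a) = -27/4 (c(w, a) = -9/8*6 = -27/4)
1/(c(-195, 95) - 92461) = 1/(-27/4 - 92461) = 1/(-369871/4) = -4/369871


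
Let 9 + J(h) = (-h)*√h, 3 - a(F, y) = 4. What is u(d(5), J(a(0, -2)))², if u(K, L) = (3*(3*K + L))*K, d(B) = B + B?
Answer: 396000 + 37800*I ≈ 3.96e+5 + 37800.0*I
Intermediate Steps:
a(F, y) = -1 (a(F, y) = 3 - 1*4 = 3 - 4 = -1)
J(h) = -9 - h^(3/2) (J(h) = -9 + (-h)*√h = -9 - h^(3/2))
d(B) = 2*B
u(K, L) = K*(3*L + 9*K) (u(K, L) = (3*(L + 3*K))*K = (3*L + 9*K)*K = K*(3*L + 9*K))
u(d(5), J(a(0, -2)))² = (3*(2*5)*((-9 - (-1)^(3/2)) + 3*(2*5)))² = (3*10*((-9 - (-1)*I) + 3*10))² = (3*10*((-9 + I) + 30))² = (3*10*(21 + I))² = (630 + 30*I)²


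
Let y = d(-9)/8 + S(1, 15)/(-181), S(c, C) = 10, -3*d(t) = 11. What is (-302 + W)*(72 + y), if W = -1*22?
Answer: -8384499/362 ≈ -23162.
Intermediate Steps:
d(t) = -11/3 (d(t) = -1/3*11 = -11/3)
W = -22
y = -2231/4344 (y = -11/3/8 + 10/(-181) = -11/3*1/8 + 10*(-1/181) = -11/24 - 10/181 = -2231/4344 ≈ -0.51358)
(-302 + W)*(72 + y) = (-302 - 22)*(72 - 2231/4344) = -324*310537/4344 = -8384499/362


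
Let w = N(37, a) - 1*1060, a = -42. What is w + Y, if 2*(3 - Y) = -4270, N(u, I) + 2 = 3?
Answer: 1079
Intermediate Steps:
N(u, I) = 1 (N(u, I) = -2 + 3 = 1)
Y = 2138 (Y = 3 - 1/2*(-4270) = 3 + 2135 = 2138)
w = -1059 (w = 1 - 1*1060 = 1 - 1060 = -1059)
w + Y = -1059 + 2138 = 1079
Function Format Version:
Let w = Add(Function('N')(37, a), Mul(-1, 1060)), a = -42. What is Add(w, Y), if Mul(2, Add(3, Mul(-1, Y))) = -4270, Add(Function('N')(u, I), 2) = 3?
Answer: 1079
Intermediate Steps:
Function('N')(u, I) = 1 (Function('N')(u, I) = Add(-2, 3) = 1)
Y = 2138 (Y = Add(3, Mul(Rational(-1, 2), -4270)) = Add(3, 2135) = 2138)
w = -1059 (w = Add(1, Mul(-1, 1060)) = Add(1, -1060) = -1059)
Add(w, Y) = Add(-1059, 2138) = 1079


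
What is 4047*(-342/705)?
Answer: -461358/235 ≈ -1963.2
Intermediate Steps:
4047*(-342/705) = 4047*(-342*1/705) = 4047*(-114/235) = -461358/235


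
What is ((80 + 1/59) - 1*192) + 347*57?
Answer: 1160354/59 ≈ 19667.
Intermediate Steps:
((80 + 1/59) - 1*192) + 347*57 = ((80 + 1/59) - 192) + 19779 = (4721/59 - 192) + 19779 = -6607/59 + 19779 = 1160354/59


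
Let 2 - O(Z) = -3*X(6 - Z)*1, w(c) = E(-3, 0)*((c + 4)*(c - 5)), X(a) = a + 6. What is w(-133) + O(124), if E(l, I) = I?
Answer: -334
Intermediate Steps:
X(a) = 6 + a
w(c) = 0 (w(c) = 0*((c + 4)*(c - 5)) = 0*((4 + c)*(-5 + c)) = 0*((-5 + c)*(4 + c)) = 0)
O(Z) = 38 - 3*Z (O(Z) = 2 - (-3*(6 + (6 - Z))) = 2 - (-3*(12 - Z)) = 2 - (-36 + 3*Z) = 2 + (36 - 3*Z) = 38 - 3*Z)
w(-133) + O(124) = 0 + (38 - 3*124) = 0 + (38 - 372) = 0 - 334 = -334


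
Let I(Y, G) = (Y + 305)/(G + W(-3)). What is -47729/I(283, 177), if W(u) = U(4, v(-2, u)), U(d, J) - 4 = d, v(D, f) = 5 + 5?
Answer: -8829865/588 ≈ -15017.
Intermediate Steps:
v(D, f) = 10
U(d, J) = 4 + d
W(u) = 8 (W(u) = 4 + 4 = 8)
I(Y, G) = (305 + Y)/(8 + G) (I(Y, G) = (Y + 305)/(G + 8) = (305 + Y)/(8 + G))
-47729/I(283, 177) = -47729*(8 + 177)/(305 + 283) = -47729/(588/185) = -47729/((1/185)*588) = -47729/588/185 = -47729*185/588 = -8829865/588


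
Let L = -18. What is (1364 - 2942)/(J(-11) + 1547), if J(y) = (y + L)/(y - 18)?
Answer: -263/258 ≈ -1.0194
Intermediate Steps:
J(y) = 1 (J(y) = (y - 18)/(y - 18) = (-18 + y)/(-18 + y) = 1)
(1364 - 2942)/(J(-11) + 1547) = (1364 - 2942)/(1 + 1547) = -1578/1548 = -1578*1/1548 = -263/258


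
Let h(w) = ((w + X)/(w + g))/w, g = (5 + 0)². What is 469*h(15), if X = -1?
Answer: 3283/300 ≈ 10.943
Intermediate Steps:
g = 25 (g = 5² = 25)
h(w) = (-1 + w)/(w*(25 + w)) (h(w) = ((w - 1)/(w + 25))/w = ((-1 + w)/(25 + w))/w = (-1 + w)/(w*(25 + w)))
469*h(15) = 469*((-1 + 15)/(15*(25 + 15))) = 469*((1/15)*14/40) = 469*((1/15)*(1/40)*14) = 469*(7/300) = 3283/300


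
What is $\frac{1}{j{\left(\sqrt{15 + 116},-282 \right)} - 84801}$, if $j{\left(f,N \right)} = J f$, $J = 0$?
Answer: $- \frac{1}{84801} \approx -1.1792 \cdot 10^{-5}$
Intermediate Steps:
$j{\left(f,N \right)} = 0$ ($j{\left(f,N \right)} = 0 f = 0$)
$\frac{1}{j{\left(\sqrt{15 + 116},-282 \right)} - 84801} = \frac{1}{0 - 84801} = \frac{1}{-84801} = - \frac{1}{84801}$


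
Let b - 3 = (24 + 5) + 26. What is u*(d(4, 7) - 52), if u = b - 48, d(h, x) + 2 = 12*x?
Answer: 300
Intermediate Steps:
d(h, x) = -2 + 12*x
b = 58 (b = 3 + ((24 + 5) + 26) = 3 + (29 + 26) = 3 + 55 = 58)
u = 10 (u = 58 - 48 = 10)
u*(d(4, 7) - 52) = 10*((-2 + 12*7) - 52) = 10*((-2 + 84) - 52) = 10*(82 - 52) = 10*30 = 300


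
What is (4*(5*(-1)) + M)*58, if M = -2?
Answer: -1276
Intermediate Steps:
(4*(5*(-1)) + M)*58 = (4*(5*(-1)) - 2)*58 = (4*(-5) - 2)*58 = (-20 - 2)*58 = -22*58 = -1276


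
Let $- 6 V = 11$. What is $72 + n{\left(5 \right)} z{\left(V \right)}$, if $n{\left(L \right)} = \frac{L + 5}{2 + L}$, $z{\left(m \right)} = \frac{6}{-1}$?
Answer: $\frac{444}{7} \approx 63.429$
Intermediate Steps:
$V = - \frac{11}{6}$ ($V = \left(- \frac{1}{6}\right) 11 = - \frac{11}{6} \approx -1.8333$)
$z{\left(m \right)} = -6$ ($z{\left(m \right)} = 6 \left(-1\right) = -6$)
$n{\left(L \right)} = \frac{5 + L}{2 + L}$
$72 + n{\left(5 \right)} z{\left(V \right)} = 72 + \frac{5 + 5}{2 + 5} \left(-6\right) = 72 + \frac{1}{7} \cdot 10 \left(-6\right) = 72 + \frac{10}{7} \left(-6\right) = 72 - \frac{60}{7} = \frac{444}{7}$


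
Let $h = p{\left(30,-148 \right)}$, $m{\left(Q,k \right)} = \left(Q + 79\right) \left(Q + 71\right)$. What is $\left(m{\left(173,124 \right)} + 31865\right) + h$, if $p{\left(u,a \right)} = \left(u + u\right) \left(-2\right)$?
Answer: $93233$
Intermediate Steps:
$m{\left(Q,k \right)} = \left(71 + Q\right) \left(79 + Q\right)$ ($m{\left(Q,k \right)} = \left(79 + Q\right) \left(71 + Q\right) = \left(71 + Q\right) \left(79 + Q\right)$)
$p{\left(u,a \right)} = - 4 u$ ($p{\left(u,a \right)} = 2 u \left(-2\right) = - 4 u$)
$h = -120$ ($h = \left(-4\right) 30 = -120$)
$\left(m{\left(173,124 \right)} + 31865\right) + h = \left(\left(5609 + 173^{2} + 150 \cdot 173\right) + 31865\right) - 120 = \left(\left(5609 + 29929 + 25950\right) + 31865\right) - 120 = \left(61488 + 31865\right) - 120 = 93353 - 120 = 93233$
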